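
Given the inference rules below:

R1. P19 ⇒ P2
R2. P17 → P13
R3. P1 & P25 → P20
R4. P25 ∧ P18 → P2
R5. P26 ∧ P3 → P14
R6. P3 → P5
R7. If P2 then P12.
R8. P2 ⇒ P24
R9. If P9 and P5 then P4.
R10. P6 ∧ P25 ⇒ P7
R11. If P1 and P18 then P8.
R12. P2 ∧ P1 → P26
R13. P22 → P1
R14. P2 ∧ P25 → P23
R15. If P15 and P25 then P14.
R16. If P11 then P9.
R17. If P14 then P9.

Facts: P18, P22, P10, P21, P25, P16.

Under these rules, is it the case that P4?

No

Forward chaining from the given facts derives: P2, P12, P24, P1, P23, P20, P8, P26.
The only rule concluding P4 is R9, which needs P9; that is never established.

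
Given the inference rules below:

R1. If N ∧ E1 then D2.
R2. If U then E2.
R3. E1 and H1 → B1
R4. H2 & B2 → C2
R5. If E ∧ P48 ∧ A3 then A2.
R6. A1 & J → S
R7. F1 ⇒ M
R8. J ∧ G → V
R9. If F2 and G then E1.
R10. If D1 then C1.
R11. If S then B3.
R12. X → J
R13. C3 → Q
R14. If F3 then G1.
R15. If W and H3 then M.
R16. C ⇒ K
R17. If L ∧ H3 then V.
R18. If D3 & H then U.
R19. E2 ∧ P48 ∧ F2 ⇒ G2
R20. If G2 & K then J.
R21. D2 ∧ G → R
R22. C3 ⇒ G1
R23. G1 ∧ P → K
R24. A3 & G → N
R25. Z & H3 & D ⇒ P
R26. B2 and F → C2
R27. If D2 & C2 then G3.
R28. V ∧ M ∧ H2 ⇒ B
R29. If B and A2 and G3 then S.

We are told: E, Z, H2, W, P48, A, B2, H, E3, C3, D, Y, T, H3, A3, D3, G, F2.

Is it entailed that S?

Yes

C2  (by R4: H2, B2)
A2  (by R5: E, P48, A3)
E1  (by R9: F2, G)
M  (by R15: W, H3)
U  (by R18: D3, H)
G1  (by R22: C3)
N  (by R24: A3, G)
P  (by R25: Z, H3, D)
D2  (by R1: N, E1)
E2  (by R2: U)
G2  (by R19: E2, P48, F2)
K  (by R23: G1, P)
G3  (by R27: D2, C2)
J  (by R20: G2, K)
V  (by R8: J, G)
B  (by R28: V, M, H2)
S  (by R29: B, A2, G3)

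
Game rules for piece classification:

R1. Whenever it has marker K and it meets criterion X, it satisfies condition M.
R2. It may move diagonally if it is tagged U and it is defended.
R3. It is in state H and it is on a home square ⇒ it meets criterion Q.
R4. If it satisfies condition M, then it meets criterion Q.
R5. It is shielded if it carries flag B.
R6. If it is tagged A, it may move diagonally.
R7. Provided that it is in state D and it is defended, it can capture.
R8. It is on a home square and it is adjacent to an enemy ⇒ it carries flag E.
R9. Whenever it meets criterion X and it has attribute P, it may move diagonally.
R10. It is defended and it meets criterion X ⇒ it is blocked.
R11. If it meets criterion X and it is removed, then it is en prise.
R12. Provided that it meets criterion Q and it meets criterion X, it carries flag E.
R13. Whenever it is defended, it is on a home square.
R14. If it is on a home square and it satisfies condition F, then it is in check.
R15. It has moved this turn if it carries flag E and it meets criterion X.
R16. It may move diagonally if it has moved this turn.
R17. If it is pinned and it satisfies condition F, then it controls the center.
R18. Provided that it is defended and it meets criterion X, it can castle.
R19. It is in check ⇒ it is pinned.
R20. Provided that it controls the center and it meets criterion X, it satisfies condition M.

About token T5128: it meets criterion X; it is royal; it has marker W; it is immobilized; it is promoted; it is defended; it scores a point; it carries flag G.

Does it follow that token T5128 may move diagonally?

No

Forward chaining from the given facts derives: is blocked, is on a home square, can castle.
Rules concluding "it may move diagonally": R2 needs "it is tagged U"; R6 needs "it is tagged A"; R9 needs "it has attribute P"; R16 needs "it has moved this turn" — none of these are established.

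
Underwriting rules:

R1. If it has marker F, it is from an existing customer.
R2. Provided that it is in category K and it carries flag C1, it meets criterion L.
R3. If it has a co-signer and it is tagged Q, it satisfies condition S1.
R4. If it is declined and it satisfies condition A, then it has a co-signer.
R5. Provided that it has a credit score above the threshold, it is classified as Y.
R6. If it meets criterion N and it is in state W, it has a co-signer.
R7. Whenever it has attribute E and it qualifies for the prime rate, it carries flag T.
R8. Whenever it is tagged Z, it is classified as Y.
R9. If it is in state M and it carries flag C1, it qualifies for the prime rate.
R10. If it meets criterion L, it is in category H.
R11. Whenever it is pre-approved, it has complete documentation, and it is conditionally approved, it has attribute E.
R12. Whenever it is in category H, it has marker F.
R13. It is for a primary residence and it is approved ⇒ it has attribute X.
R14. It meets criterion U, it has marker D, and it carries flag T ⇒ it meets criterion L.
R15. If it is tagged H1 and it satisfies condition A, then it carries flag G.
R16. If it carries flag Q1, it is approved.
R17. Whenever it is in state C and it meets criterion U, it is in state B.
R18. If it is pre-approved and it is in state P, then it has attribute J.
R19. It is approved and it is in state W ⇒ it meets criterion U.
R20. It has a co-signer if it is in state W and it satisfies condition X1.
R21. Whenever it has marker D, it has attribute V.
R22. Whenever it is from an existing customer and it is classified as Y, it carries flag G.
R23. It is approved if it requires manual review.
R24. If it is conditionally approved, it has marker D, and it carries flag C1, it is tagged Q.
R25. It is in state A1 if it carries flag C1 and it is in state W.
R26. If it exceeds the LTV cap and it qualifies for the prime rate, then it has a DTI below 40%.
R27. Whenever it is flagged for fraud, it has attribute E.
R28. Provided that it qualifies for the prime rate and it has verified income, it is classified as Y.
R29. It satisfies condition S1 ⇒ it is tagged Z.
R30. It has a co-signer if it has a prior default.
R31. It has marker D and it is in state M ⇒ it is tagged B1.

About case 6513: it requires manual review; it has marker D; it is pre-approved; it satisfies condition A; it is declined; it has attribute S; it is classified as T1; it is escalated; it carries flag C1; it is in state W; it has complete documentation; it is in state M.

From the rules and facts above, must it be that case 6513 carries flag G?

No

Forward chaining from the given facts derives: has a co-signer, qualifies for the prime rate, has attribute V, is approved, is in state A1, is tagged B1, meets criterion U.
Rules concluding "it carries flag G": R15 needs "it is tagged H1"; R22 needs "it is from an existing customer" — none of these are established.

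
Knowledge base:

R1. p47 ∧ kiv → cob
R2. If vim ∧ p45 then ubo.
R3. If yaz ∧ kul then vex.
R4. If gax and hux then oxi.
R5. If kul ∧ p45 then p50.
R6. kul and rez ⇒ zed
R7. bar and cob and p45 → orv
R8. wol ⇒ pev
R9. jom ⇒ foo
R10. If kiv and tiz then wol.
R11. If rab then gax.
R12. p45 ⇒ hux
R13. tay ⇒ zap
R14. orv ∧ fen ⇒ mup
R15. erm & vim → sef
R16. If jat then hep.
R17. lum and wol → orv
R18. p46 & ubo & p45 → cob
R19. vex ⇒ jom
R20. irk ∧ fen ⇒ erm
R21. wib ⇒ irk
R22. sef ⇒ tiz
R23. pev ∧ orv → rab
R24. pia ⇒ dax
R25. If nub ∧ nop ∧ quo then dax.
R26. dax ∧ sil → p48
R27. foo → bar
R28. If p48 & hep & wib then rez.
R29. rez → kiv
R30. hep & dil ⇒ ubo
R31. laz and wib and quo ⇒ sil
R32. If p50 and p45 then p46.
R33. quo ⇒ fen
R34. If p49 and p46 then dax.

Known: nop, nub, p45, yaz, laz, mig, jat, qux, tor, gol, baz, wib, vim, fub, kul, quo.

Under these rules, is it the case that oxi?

ubo  (by R2: vim, p45)
vex  (by R3: yaz, kul)
p50  (by R5: kul, p45)
hux  (by R12: p45)
hep  (by R16: jat)
jom  (by R19: vex)
irk  (by R21: wib)
dax  (by R25: nub, nop, quo)
sil  (by R31: laz, wib, quo)
p46  (by R32: p50, p45)
fen  (by R33: quo)
foo  (by R9: jom)
cob  (by R18: p46, ubo, p45)
erm  (by R20: irk, fen)
p48  (by R26: dax, sil)
bar  (by R27: foo)
rez  (by R28: p48, hep, wib)
kiv  (by R29: rez)
orv  (by R7: bar, cob, p45)
sef  (by R15: erm, vim)
tiz  (by R22: sef)
wol  (by R10: kiv, tiz)
pev  (by R8: wol)
rab  (by R23: pev, orv)
gax  (by R11: rab)
oxi  (by R4: gax, hux)

Yes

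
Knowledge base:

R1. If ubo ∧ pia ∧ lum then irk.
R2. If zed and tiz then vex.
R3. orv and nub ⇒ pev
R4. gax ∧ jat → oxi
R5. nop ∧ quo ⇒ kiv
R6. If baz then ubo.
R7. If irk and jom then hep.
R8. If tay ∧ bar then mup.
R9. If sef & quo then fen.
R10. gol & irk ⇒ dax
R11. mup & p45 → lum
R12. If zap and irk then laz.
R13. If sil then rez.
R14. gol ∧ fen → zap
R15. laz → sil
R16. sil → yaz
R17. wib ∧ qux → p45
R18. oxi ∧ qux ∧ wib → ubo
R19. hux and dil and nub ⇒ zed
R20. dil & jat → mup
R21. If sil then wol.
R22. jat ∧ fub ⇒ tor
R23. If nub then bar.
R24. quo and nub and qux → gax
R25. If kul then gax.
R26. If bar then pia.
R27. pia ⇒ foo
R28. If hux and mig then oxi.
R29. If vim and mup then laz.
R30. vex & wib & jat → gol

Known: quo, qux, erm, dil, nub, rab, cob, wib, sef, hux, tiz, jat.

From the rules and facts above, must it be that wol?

Yes

fen  (by R9: sef, quo)
p45  (by R17: wib, qux)
zed  (by R19: hux, dil, nub)
mup  (by R20: dil, jat)
bar  (by R23: nub)
gax  (by R24: quo, nub, qux)
pia  (by R26: bar)
vex  (by R2: zed, tiz)
oxi  (by R4: gax, jat)
lum  (by R11: mup, p45)
ubo  (by R18: oxi, qux, wib)
gol  (by R30: vex, wib, jat)
irk  (by R1: ubo, pia, lum)
zap  (by R14: gol, fen)
laz  (by R12: zap, irk)
sil  (by R15: laz)
wol  (by R21: sil)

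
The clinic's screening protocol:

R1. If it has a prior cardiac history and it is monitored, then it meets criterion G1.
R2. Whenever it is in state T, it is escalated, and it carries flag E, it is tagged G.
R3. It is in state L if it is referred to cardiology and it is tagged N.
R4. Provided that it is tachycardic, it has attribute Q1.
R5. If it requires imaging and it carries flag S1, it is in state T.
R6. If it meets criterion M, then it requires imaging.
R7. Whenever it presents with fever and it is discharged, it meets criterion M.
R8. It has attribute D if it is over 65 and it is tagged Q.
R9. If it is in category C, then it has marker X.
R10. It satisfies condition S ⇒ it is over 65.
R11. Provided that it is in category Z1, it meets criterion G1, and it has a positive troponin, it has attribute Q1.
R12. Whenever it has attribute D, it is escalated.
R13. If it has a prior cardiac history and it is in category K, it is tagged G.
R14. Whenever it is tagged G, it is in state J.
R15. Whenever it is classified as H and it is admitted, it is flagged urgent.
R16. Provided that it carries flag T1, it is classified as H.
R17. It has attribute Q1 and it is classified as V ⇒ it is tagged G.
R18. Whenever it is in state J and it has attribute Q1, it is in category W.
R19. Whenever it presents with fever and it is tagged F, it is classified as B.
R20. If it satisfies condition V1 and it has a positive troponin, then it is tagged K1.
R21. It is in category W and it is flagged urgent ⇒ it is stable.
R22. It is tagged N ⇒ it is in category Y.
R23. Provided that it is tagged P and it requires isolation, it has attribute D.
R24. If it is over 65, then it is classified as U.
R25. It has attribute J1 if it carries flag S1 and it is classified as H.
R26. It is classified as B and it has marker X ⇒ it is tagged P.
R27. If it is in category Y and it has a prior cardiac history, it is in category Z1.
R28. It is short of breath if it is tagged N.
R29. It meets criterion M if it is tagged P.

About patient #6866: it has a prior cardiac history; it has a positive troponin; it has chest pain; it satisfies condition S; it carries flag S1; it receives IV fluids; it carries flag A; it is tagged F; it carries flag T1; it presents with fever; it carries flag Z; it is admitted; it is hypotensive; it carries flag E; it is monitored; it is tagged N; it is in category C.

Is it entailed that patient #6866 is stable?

Forward chaining from the given facts derives: meets criterion G1, has marker X, is over 65, is classified as H, is classified as B, is in category Y, is classified as U, has attribute J1, is tagged P, is in category Z1, is short of breath, meets criterion M, requires imaging, has attribute Q1, is flagged urgent, is in state T.
The only rule concluding "it is stable" is R21, which needs "it is in category W"; that is never established.

No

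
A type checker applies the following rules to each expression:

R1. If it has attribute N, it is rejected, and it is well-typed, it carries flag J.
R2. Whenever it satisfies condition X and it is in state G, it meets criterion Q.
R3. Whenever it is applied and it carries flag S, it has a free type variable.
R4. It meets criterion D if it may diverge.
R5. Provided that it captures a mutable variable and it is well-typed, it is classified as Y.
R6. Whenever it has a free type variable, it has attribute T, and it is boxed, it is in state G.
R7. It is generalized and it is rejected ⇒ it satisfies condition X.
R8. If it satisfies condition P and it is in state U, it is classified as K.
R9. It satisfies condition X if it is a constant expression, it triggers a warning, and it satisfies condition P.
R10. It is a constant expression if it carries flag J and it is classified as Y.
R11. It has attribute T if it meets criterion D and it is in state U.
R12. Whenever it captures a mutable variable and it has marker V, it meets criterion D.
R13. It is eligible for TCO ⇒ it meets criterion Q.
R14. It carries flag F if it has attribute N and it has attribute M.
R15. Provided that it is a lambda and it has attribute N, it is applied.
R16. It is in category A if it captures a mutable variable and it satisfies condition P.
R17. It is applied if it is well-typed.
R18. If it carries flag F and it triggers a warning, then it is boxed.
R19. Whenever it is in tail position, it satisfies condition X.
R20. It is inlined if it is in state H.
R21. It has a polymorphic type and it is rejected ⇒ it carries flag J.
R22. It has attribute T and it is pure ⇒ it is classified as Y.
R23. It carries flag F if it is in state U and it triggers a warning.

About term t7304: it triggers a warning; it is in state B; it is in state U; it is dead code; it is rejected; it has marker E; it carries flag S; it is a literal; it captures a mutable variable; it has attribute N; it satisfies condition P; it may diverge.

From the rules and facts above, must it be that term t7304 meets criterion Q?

Forward chaining from the given facts derives: meets criterion D, is classified as K, has attribute T, is in category A, carries flag F, is boxed.
Rules concluding "it meets criterion Q": R2 needs "it satisfies condition X"; R13 needs "it is eligible for TCO" — none of these are established.

No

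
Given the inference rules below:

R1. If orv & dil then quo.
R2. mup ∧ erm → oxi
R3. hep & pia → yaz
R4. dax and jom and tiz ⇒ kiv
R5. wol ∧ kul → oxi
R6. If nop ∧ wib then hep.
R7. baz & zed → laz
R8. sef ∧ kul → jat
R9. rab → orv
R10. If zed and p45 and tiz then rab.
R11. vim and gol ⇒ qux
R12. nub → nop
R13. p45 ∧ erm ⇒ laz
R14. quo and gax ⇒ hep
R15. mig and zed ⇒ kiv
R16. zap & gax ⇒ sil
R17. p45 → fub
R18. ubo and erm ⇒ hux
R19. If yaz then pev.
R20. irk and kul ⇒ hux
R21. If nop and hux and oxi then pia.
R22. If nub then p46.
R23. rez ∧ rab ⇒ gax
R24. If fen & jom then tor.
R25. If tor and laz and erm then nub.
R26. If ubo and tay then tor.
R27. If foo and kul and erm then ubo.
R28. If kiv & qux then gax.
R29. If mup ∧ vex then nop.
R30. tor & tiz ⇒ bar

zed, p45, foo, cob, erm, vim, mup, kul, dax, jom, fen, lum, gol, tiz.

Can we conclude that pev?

Forward chaining from the given facts derives: oxi, kiv, rab, qux, laz, fub, tor, nub, ubo, gax, bar, orv, nop, hux, pia, p46.
The only rule concluding pev is R19, which needs yaz; that is never established.

No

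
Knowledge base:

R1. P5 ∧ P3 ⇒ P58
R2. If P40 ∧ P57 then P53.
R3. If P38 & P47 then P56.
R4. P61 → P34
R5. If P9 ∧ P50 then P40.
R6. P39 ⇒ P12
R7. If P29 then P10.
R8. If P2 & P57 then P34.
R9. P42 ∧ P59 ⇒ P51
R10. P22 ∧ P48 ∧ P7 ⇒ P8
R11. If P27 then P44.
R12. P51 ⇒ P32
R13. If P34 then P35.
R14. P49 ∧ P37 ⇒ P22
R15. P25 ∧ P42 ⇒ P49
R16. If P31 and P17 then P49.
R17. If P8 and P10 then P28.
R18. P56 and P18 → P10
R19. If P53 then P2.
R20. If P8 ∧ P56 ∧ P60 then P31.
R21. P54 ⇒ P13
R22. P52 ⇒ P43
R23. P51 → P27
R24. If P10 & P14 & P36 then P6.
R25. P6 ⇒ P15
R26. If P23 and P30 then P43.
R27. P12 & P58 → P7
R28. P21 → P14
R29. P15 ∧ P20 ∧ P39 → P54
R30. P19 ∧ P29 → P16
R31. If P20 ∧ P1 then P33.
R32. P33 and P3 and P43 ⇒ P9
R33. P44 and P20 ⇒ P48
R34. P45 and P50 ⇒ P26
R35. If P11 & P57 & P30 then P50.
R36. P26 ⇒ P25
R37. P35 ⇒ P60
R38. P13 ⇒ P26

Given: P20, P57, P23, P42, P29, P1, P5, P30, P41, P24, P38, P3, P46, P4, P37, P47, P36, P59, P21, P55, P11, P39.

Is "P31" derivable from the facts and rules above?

Yes

P58  (by R1: P5, P3)
P56  (by R3: P38, P47)
P12  (by R6: P39)
P10  (by R7: P29)
P51  (by R9: P42, P59)
P27  (by R23: P51)
P43  (by R26: P23, P30)
P7  (by R27: P12, P58)
P14  (by R28: P21)
P33  (by R31: P20, P1)
P9  (by R32: P33, P3, P43)
P50  (by R35: P11, P57, P30)
P40  (by R5: P9, P50)
P44  (by R11: P27)
P6  (by R24: P10, P14, P36)
P15  (by R25: P6)
P54  (by R29: P15, P20, P39)
P48  (by R33: P44, P20)
P53  (by R2: P40, P57)
P2  (by R19: P53)
P13  (by R21: P54)
P26  (by R38: P13)
P34  (by R8: P2, P57)
P35  (by R13: P34)
P25  (by R36: P26)
P60  (by R37: P35)
P49  (by R15: P25, P42)
P22  (by R14: P49, P37)
P8  (by R10: P22, P48, P7)
P31  (by R20: P8, P56, P60)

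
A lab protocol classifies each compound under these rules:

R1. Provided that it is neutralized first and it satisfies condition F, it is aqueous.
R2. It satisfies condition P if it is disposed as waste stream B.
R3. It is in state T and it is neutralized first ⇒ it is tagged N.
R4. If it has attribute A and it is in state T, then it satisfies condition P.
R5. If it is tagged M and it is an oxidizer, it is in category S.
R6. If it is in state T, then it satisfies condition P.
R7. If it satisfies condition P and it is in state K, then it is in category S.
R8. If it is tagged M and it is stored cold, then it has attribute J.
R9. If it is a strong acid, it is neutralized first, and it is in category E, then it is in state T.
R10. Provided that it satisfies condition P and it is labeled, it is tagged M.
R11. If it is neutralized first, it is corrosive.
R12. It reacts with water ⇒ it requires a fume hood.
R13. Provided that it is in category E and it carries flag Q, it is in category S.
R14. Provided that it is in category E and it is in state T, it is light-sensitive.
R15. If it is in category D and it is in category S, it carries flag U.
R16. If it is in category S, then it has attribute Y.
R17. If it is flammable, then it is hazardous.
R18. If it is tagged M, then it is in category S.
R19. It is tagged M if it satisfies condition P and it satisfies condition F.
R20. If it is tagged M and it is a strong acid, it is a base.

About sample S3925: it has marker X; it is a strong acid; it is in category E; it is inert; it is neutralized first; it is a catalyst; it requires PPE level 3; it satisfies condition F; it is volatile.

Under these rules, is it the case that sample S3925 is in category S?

Yes

By R9 (it is a strong acid, it is neutralized first, it is in category E): it is in state T.
By R6 (it is in state T): it satisfies condition P.
By R19 (it satisfies condition P, it satisfies condition F): it is tagged M.
By R18 (it is tagged M): it is in category S.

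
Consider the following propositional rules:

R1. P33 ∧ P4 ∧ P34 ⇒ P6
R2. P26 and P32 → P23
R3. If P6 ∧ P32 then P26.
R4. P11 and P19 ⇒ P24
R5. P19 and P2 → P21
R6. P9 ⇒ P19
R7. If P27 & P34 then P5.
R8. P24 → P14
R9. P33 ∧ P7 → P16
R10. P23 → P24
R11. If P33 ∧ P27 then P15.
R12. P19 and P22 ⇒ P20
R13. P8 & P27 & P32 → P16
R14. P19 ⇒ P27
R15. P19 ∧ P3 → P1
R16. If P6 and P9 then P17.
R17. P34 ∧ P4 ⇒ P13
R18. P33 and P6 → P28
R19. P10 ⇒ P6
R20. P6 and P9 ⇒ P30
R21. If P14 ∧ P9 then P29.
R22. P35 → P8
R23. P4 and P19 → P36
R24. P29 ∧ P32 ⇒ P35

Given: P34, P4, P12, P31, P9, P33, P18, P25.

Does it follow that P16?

Forward chaining from the given facts derives: P6, P19, P27, P17, P13, P28, P30, P36, P5, P15.
Rules concluding P16: R9 needs P7; R13 needs P8 — none of these are established.

No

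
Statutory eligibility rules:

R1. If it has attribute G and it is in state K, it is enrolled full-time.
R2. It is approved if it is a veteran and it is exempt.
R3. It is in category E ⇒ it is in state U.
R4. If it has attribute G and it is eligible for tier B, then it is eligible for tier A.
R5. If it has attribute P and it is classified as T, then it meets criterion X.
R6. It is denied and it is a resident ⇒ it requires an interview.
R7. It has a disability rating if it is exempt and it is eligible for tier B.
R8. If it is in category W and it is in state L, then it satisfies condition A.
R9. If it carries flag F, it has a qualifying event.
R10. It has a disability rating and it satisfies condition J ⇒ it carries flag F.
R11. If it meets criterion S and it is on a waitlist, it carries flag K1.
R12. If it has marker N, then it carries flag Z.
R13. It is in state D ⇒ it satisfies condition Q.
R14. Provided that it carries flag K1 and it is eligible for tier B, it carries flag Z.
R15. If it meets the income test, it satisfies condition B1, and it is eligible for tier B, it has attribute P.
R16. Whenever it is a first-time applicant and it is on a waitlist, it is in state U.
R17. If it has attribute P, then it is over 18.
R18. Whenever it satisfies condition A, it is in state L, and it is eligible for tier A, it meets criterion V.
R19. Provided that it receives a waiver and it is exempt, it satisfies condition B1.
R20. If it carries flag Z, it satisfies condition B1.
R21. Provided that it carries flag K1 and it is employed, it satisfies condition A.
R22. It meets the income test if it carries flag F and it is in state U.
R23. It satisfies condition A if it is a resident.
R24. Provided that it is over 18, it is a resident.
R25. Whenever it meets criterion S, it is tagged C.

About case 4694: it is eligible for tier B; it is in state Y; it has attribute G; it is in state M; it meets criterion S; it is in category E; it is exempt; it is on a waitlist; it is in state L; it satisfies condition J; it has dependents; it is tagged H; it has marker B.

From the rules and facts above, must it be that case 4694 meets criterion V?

Yes

By R3 (it is in category E): it is in state U.
By R4 (it has attribute G, it is eligible for tier B): it is eligible for tier A.
By R7 (it is exempt, it is eligible for tier B): it has a disability rating.
By R10 (it has a disability rating, it satisfies condition J): it carries flag F.
By R11 (it meets criterion S, it is on a waitlist): it carries flag K1.
By R14 (it carries flag K1, it is eligible for tier B): it carries flag Z.
By R20 (it carries flag Z): it satisfies condition B1.
By R22 (it carries flag F, it is in state U): it meets the income test.
By R15 (it meets the income test, it satisfies condition B1, it is eligible for tier B): it has attribute P.
By R17 (it has attribute P): it is over 18.
By R24 (it is over 18): it is a resident.
By R23 (it is a resident): it satisfies condition A.
By R18 (it satisfies condition A, it is in state L, it is eligible for tier A): it meets criterion V.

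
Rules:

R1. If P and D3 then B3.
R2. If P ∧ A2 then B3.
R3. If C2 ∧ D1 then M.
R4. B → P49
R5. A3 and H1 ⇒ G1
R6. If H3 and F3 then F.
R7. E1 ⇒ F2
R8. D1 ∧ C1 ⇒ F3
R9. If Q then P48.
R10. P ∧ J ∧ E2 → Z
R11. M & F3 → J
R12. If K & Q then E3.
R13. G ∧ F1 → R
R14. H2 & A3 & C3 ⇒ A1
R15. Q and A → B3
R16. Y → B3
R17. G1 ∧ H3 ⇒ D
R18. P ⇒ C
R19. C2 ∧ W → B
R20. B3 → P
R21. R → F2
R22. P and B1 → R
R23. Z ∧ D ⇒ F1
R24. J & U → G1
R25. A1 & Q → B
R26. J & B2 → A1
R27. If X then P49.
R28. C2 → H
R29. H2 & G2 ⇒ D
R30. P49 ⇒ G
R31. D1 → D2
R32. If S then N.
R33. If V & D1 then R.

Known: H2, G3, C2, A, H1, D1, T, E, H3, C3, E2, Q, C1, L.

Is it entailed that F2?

Forward chaining from the given facts derives: M, F3, P48, J, B3, P, H, D2, F, Z, C.
Rules concluding F2: R7 needs E1; R21 needs R — none of these are established.

No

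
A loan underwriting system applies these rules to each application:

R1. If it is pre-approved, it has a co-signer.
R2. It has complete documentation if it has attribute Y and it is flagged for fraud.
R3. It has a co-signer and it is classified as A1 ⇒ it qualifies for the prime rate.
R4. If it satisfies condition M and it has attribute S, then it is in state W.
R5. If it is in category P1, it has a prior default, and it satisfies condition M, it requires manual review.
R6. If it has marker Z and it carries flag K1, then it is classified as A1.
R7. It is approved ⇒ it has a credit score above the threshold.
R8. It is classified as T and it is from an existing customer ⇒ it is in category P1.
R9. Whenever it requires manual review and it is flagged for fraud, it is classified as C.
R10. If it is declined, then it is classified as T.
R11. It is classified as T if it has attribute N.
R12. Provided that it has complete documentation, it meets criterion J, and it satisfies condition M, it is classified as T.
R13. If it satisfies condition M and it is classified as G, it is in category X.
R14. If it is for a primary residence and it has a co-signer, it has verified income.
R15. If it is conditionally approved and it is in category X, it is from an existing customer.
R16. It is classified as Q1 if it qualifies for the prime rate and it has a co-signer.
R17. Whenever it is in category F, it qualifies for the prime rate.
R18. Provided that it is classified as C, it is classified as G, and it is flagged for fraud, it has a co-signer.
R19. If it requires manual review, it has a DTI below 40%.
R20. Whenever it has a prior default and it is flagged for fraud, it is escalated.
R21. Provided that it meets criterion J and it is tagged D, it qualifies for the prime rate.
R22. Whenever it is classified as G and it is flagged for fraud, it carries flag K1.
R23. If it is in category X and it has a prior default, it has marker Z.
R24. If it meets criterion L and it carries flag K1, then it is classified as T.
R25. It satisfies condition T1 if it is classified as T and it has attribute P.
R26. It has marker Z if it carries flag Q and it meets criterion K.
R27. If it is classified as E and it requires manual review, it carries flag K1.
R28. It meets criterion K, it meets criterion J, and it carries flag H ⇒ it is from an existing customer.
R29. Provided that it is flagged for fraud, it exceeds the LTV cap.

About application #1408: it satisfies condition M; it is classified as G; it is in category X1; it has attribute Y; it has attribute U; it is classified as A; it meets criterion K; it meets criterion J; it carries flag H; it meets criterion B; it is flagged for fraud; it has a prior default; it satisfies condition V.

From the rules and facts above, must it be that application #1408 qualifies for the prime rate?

By R2 (it has attribute Y, it is flagged for fraud): it has complete documentation.
By R12 (it has complete documentation, it meets criterion J, it satisfies condition M): it is classified as T.
By R13 (it satisfies condition M, it is classified as G): it is in category X.
By R22 (it is classified as G, it is flagged for fraud): it carries flag K1.
By R23 (it is in category X, it has a prior default): it has marker Z.
By R28 (it meets criterion K, it meets criterion J, it carries flag H): it is from an existing customer.
By R6 (it has marker Z, it carries flag K1): it is classified as A1.
By R8 (it is classified as T, it is from an existing customer): it is in category P1.
By R5 (it is in category P1, it has a prior default, it satisfies condition M): it requires manual review.
By R9 (it requires manual review, it is flagged for fraud): it is classified as C.
By R18 (it is classified as C, it is classified as G, it is flagged for fraud): it has a co-signer.
By R3 (it has a co-signer, it is classified as A1): it qualifies for the prime rate.

Yes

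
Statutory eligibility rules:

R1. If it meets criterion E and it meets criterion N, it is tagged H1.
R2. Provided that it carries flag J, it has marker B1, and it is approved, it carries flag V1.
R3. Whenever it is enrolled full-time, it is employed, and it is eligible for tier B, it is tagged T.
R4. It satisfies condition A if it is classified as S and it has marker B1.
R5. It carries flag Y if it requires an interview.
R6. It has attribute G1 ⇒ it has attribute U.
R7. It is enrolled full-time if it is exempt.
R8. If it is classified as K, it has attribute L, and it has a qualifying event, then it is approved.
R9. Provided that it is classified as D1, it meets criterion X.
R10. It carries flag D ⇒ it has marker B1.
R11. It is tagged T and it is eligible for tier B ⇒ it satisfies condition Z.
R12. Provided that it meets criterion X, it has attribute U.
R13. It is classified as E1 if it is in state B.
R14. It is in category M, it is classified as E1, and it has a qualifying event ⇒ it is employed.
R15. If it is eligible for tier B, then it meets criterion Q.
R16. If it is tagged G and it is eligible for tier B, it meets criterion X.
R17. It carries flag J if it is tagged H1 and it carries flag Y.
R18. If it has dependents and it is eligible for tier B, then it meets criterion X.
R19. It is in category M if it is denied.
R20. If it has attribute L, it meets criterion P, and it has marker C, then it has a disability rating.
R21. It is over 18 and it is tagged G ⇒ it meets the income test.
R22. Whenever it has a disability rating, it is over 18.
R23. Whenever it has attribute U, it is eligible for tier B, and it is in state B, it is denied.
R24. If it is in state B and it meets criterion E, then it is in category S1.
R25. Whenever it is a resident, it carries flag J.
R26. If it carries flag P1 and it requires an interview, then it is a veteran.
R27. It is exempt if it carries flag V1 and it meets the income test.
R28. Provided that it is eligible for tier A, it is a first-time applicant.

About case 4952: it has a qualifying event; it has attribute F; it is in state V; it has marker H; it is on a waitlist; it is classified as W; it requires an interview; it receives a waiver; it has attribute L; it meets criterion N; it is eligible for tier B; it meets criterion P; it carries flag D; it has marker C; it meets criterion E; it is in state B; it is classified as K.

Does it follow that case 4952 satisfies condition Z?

Forward chaining from the given facts derives: is tagged H1, carries flag Y, is approved, has marker B1, is classified as E1, meets criterion Q, carries flag J, has a disability rating, is over 18, is in category S1, carries flag V1.
The only rule concluding "it satisfies condition Z" is R11, which needs "it is tagged T"; that is never established.

No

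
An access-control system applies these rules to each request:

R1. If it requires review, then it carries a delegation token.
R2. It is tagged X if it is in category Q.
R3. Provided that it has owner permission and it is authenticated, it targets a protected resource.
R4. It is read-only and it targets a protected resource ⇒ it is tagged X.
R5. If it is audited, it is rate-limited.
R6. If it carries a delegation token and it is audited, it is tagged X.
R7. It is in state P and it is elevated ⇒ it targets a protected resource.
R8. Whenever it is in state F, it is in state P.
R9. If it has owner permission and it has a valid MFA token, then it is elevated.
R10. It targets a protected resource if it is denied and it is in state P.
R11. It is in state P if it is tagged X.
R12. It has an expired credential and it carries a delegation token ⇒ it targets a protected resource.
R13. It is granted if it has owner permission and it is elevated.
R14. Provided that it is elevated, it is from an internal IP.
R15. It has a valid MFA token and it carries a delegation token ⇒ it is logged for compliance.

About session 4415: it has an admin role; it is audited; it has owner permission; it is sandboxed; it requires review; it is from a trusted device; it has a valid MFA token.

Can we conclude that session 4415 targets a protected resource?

Yes

By R1 (it requires review): it carries a delegation token.
By R6 (it carries a delegation token, it is audited): it is tagged X.
By R9 (it has owner permission, it has a valid MFA token): it is elevated.
By R11 (it is tagged X): it is in state P.
By R7 (it is in state P, it is elevated): it targets a protected resource.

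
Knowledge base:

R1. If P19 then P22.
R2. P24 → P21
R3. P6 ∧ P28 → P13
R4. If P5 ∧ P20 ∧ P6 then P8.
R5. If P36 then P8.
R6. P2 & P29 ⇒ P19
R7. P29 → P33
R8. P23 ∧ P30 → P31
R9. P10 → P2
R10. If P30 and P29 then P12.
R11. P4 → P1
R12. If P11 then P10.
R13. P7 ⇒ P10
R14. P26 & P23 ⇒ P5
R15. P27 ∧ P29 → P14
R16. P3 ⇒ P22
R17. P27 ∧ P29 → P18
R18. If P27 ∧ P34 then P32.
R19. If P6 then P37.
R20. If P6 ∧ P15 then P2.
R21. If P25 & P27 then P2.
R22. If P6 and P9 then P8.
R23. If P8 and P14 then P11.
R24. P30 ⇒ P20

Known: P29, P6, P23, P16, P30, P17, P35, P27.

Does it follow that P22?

No

Forward chaining from the given facts derives: P33, P31, P12, P14, P18, P37, P20.
Rules concluding P22: R1 needs P19; R16 needs P3 — none of these are established.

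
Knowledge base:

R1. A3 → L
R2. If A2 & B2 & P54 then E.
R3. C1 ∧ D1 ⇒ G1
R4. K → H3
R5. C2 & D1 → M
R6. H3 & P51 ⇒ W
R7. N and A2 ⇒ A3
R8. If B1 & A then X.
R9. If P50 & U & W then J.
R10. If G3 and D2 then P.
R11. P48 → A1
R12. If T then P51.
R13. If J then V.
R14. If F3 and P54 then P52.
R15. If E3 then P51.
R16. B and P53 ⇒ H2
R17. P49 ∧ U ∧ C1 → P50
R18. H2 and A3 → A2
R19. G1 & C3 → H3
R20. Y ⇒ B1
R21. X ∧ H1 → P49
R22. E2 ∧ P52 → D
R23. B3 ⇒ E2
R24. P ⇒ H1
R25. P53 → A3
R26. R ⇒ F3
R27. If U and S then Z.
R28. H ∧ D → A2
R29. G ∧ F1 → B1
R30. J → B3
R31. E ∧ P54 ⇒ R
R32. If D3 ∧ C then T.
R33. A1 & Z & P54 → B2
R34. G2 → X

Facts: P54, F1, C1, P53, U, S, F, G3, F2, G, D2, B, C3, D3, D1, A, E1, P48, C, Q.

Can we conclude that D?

G1  (by R3: C1, D1)
P  (by R10: G3, D2)
A1  (by R11: P48)
H2  (by R16: B, P53)
H3  (by R19: G1, C3)
H1  (by R24: P)
A3  (by R25: P53)
Z  (by R27: U, S)
B1  (by R29: G, F1)
T  (by R32: D3, C)
B2  (by R33: A1, Z, P54)
X  (by R8: B1, A)
P51  (by R12: T)
A2  (by R18: H2, A3)
P49  (by R21: X, H1)
E  (by R2: A2, B2, P54)
W  (by R6: H3, P51)
P50  (by R17: P49, U, C1)
R  (by R31: E, P54)
J  (by R9: P50, U, W)
F3  (by R26: R)
B3  (by R30: J)
P52  (by R14: F3, P54)
E2  (by R23: B3)
D  (by R22: E2, P52)

Yes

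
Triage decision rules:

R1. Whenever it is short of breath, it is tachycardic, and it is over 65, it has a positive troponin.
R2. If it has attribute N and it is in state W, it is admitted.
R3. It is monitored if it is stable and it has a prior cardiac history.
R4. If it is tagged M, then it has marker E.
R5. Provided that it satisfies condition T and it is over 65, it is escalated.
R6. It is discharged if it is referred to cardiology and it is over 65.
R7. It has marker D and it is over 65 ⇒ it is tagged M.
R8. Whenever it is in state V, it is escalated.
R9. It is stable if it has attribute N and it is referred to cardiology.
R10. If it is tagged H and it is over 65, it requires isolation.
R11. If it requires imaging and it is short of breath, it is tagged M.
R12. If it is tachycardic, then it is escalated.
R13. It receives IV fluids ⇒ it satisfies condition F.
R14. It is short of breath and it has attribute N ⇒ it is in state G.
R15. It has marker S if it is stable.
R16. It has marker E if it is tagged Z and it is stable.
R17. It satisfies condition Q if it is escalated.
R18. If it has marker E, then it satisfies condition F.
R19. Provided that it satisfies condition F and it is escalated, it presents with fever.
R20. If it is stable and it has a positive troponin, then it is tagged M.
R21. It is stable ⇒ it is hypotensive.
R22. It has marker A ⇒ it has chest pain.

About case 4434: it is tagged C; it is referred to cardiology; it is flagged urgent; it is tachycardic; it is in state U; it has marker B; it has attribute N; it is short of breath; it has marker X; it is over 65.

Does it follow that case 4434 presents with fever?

By R1 (it is short of breath, it is tachycardic, it is over 65): it has a positive troponin.
By R9 (it has attribute N, it is referred to cardiology): it is stable.
By R12 (it is tachycardic): it is escalated.
By R20 (it is stable, it has a positive troponin): it is tagged M.
By R4 (it is tagged M): it has marker E.
By R18 (it has marker E): it satisfies condition F.
By R19 (it satisfies condition F, it is escalated): it presents with fever.

Yes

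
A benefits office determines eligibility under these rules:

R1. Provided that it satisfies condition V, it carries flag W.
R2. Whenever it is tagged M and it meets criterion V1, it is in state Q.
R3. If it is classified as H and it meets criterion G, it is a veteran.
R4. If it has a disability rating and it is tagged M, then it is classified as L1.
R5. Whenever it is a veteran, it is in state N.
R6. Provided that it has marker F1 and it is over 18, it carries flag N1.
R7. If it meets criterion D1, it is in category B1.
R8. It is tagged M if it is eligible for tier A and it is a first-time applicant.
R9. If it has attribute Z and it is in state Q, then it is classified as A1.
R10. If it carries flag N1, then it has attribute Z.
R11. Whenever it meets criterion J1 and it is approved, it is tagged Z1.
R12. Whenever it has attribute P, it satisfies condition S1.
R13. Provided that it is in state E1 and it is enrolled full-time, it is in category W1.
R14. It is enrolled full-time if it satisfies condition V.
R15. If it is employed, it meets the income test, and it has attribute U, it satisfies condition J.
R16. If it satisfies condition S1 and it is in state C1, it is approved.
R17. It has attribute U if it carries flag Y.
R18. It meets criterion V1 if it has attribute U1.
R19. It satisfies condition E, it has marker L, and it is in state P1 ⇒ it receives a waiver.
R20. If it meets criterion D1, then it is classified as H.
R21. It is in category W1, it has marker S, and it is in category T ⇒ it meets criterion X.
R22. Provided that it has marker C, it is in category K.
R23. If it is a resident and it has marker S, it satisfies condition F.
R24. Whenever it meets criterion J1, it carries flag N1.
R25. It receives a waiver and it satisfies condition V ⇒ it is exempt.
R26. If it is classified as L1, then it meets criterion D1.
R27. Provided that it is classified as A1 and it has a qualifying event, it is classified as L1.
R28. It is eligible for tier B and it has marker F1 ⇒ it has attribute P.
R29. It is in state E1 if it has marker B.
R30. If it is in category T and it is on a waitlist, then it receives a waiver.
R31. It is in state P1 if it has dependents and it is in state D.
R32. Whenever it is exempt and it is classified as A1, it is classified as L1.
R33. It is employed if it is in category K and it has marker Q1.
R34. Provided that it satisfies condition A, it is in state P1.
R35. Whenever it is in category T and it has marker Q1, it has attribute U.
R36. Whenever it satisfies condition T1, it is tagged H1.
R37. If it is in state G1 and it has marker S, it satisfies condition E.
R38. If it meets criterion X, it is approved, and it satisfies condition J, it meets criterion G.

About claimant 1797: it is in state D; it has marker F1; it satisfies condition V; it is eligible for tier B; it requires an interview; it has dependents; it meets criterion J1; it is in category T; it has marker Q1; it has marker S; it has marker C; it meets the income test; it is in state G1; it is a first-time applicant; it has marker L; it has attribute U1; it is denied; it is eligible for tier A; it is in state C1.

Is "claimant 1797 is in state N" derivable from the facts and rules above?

Forward chaining from the given facts derives: carries flag W, is tagged M, is enrolled full-time, meets criterion V1, is in category K, carries flag N1, has attribute P, is in state P1, is employed, has attribute U, satisfies condition E, is in state Q, has attribute Z, satisfies condition S1, satisfies condition J, is approved, receives a waiver, is exempt, is classified as A1, is tagged Z1, is classified as L1, meets criterion D1, is in category B1, is classified as H.
The only rule concluding "it is in state N" is R5, which needs "it is a veteran"; that is never established.

No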